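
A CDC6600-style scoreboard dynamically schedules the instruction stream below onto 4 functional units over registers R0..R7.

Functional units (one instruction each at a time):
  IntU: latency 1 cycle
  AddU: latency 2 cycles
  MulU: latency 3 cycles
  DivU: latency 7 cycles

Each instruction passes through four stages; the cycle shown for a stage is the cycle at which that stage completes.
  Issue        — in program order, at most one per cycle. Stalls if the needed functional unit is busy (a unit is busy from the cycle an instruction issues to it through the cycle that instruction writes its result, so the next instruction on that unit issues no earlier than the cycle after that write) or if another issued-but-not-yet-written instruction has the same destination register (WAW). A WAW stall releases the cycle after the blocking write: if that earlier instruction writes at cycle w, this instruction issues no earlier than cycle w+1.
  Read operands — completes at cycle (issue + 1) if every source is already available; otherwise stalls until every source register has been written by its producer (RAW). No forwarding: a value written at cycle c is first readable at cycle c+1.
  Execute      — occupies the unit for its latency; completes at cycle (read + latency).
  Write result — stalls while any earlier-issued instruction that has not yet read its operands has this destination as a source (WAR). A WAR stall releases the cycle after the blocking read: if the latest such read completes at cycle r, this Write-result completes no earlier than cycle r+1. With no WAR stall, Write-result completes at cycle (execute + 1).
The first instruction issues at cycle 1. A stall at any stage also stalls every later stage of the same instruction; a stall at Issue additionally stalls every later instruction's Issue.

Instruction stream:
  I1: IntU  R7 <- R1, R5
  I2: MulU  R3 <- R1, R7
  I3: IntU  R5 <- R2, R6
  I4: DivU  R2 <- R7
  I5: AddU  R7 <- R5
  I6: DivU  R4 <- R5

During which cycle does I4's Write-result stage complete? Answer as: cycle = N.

I1 -> (1, 2, 3, 4)
I2 -> (2, 5, 8, 9)  // RAW R7: wait I1 write@4
I3 -> (5, 6, 7, 8)  // struct: IntU busy until I1 writes@4
I4 -> (6, 7, 14, 15)
I5 -> (7, 9, 11, 12)  // RAW R5: wait I3 write@8
I6 -> (16, 17, 24, 25)  // struct: DivU busy until I4 writes@15

cycle = 15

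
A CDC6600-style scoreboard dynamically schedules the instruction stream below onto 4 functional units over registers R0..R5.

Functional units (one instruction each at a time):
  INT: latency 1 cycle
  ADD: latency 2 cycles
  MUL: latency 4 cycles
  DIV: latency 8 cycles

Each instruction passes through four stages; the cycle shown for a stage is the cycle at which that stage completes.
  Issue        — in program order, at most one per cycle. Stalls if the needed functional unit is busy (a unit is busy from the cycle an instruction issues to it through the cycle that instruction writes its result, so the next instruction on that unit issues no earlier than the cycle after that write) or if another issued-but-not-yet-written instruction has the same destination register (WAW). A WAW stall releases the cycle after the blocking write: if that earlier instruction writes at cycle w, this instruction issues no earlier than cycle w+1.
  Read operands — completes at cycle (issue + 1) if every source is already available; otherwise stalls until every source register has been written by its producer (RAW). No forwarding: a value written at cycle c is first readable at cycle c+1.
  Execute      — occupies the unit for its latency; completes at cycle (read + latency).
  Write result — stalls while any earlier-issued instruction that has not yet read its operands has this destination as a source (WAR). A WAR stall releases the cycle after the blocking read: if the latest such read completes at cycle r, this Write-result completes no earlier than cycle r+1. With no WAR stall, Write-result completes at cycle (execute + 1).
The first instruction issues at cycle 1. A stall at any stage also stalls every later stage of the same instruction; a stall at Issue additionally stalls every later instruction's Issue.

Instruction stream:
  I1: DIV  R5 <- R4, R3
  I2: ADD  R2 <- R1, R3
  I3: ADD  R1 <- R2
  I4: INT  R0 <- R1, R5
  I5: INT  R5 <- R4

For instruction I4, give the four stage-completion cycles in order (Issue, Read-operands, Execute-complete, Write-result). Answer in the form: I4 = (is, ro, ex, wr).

[I1] 1/2/10/11
[I2] 2/3/5/6
[I3] 7/8/10/11  (struct: ADD busy until I2 writes@6)
[I4] 8/12/13/14  (RAW R1: wait I3 write@11; RAW R5: wait I1 write@11)
[I5] 15/16/17/18  (struct: INT busy until I4 writes@14)

I4 = (8, 12, 13, 14)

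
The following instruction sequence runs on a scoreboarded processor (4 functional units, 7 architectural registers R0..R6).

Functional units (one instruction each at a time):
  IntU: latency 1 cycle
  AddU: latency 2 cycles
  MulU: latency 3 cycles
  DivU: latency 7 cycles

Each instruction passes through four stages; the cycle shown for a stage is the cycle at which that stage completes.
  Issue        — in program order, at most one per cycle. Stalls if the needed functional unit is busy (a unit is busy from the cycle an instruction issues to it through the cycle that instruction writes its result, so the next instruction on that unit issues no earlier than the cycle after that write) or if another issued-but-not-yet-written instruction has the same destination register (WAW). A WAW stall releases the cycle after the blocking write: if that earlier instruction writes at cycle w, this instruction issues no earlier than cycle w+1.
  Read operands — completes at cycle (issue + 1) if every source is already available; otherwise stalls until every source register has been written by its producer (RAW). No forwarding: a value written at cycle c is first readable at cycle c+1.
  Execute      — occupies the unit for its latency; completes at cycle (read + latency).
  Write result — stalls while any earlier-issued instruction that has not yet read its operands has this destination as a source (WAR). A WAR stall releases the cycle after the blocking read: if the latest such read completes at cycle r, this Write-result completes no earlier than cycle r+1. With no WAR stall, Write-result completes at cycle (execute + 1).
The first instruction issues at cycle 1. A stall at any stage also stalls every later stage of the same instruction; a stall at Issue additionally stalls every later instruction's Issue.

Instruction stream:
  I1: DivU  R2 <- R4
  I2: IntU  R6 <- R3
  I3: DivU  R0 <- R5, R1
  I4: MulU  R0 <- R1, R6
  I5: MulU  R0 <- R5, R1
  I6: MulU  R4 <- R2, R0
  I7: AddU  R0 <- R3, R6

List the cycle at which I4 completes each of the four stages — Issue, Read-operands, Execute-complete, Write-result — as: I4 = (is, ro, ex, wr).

1) issue 1, read 2, done 9, write 10
2) issue 2, read 3, done 4, write 5
3) issue 11, read 12, done 19, write 20  <struct: DivU busy until I1 writes@10>
4) issue 21, read 22, done 25, write 26  <WAW R0: wait I3 write@20>
5) issue 27, read 28, done 31, write 32  <struct: MulU busy until I4 writes@26>
6) issue 33, read 34, done 37, write 38  <struct: MulU busy until I5 writes@32>
7) issue 34, read 35, done 37, write 38

I4 = (21, 22, 25, 26)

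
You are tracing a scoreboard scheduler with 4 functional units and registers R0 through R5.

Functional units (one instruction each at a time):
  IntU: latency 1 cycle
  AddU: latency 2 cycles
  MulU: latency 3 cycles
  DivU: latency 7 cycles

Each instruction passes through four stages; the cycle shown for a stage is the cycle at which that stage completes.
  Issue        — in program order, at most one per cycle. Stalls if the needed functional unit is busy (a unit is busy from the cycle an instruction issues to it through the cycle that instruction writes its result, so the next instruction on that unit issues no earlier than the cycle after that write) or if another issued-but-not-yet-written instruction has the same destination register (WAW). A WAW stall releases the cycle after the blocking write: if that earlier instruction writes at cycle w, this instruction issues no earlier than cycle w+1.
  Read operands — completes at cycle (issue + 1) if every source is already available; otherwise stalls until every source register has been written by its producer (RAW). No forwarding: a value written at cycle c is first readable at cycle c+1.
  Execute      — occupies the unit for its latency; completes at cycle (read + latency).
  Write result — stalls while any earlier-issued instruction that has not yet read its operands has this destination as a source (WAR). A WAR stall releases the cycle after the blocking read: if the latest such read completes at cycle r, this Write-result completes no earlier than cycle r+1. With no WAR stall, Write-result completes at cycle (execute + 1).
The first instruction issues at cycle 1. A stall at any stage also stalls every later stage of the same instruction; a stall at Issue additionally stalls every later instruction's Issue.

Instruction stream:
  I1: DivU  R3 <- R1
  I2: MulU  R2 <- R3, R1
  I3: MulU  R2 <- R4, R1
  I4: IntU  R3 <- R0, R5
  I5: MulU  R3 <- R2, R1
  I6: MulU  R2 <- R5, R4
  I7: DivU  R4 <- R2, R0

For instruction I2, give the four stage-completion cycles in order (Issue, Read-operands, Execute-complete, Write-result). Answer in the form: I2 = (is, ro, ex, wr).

I2 = (2, 11, 14, 15)

c1: I1→DivU
c2: I1 RO, I2→MulU
c9: I1 EX
c10: I1 WR R3
c11: I2 RO
c14: I2 EX
c15: I2 WR R2
c16: I3→MulU
c17: I3 RO, I4→IntU
c18: I4 RO
c19: I4 EX
c20: I3 EX, I4 WR R3
c21: I3 WR R2
c22: I5→MulU
c23: I5 RO
c26: I5 EX
c27: I5 WR R3
c28: I6→MulU
c29: I6 RO, I7→DivU
c32: I6 EX
c33: I6 WR R2
c34: I7 RO
c41: I7 EX
c42: I7 WR R4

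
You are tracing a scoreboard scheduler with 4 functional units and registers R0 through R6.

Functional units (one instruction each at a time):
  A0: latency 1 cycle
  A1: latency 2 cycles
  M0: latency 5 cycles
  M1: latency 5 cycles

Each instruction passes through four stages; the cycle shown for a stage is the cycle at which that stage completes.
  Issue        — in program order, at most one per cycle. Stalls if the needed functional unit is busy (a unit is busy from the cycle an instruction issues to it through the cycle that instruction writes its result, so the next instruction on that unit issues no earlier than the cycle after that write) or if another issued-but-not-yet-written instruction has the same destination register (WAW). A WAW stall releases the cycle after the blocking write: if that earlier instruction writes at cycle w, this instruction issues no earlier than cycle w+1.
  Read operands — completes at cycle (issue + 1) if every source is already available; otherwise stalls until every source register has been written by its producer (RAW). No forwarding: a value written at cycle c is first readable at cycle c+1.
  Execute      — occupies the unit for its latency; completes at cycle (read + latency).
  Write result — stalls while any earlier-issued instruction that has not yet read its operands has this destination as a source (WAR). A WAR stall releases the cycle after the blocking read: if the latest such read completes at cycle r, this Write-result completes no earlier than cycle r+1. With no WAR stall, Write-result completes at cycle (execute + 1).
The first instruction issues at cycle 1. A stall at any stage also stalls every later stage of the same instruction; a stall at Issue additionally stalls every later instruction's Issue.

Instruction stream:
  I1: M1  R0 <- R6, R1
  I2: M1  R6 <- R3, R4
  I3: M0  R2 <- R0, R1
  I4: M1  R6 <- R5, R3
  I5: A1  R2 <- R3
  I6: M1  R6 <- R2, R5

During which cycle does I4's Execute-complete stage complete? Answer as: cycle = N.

cycle = 23

  I1 | 1 | 2 | 7 | 8
  I2 | 9 | 10 | 15 | 16   struct: M1 busy until I1 writes@8
  I3 | 10 | 11 | 16 | 17
  I4 | 17 | 18 | 23 | 24   struct: M1 busy until I2 writes@16
  I5 | 18 | 19 | 21 | 22
  I6 | 25 | 26 | 31 | 32   struct: M1 busy until I4 writes@24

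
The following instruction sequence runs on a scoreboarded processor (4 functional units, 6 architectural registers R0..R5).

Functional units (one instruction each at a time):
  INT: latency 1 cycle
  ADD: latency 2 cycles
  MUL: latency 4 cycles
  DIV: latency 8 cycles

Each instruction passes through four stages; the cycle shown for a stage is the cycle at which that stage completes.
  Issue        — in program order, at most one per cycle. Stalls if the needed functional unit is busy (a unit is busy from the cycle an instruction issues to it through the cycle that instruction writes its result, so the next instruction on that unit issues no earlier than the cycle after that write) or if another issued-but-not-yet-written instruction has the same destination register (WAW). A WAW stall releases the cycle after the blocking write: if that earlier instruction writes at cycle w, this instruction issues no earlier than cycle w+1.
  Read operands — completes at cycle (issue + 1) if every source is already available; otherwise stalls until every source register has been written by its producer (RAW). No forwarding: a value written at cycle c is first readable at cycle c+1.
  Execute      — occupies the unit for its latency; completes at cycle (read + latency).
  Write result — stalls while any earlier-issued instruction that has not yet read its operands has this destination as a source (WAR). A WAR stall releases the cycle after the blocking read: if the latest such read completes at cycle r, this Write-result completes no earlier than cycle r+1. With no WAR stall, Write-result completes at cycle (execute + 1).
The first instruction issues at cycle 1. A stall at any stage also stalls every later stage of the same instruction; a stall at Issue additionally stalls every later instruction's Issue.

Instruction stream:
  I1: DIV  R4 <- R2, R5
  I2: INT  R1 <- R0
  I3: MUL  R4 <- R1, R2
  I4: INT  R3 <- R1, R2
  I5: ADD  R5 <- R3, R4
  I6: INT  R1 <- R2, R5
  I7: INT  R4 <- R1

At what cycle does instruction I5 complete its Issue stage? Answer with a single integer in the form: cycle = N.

cycle = 14

  I1 | 1 | 2 | 10 | 11
  I2 | 2 | 3 | 4 | 5
  I3 | 12 | 13 | 17 | 18   WAW R4: wait I1 write@11
  I4 | 13 | 14 | 15 | 16
  I5 | 14 | 19 | 21 | 22   RAW R4: wait I3 write@18
  I6 | 17 | 23 | 24 | 25   struct: INT busy until I4 writes@16 · RAW R5: wait I5 write@22
  I7 | 26 | 27 | 28 | 29   struct: INT busy until I6 writes@25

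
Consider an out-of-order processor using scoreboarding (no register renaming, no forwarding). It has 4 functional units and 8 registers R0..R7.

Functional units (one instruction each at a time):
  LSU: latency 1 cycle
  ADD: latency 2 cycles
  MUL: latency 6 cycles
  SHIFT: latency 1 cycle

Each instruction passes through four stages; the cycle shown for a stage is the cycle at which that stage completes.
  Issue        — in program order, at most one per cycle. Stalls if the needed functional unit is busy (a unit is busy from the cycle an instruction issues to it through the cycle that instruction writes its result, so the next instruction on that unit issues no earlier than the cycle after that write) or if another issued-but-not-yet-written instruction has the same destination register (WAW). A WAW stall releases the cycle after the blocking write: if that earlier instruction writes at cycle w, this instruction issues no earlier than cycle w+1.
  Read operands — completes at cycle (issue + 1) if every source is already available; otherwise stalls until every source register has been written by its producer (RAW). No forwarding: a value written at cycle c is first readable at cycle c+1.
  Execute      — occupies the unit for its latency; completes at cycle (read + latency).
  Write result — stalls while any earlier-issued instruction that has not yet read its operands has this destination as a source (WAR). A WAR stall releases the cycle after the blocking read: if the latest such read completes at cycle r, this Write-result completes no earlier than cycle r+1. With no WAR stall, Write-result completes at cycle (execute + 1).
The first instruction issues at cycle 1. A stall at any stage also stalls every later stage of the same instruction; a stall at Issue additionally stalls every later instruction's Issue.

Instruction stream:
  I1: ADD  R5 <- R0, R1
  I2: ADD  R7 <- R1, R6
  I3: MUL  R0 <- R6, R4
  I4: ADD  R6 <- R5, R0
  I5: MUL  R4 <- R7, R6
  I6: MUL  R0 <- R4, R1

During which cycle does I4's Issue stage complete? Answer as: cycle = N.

c1: I1 issues→ADD
c2: I1 reads
c4: I1 exec-done
c5: I1 writes R5
c6: I2 issues→ADD
c7: I2 reads; I3 issues→MUL
c8: I3 reads
c9: I2 exec-done
c10: I2 writes R7
c11: I4 issues→ADD
c14: I3 exec-done
c15: I3 writes R0
c16: I4 reads; I5 issues→MUL
c18: I4 exec-done
c19: I4 writes R6
c20: I5 reads
c26: I5 exec-done
c27: I5 writes R4
c28: I6 issues→MUL
c29: I6 reads
c35: I6 exec-done
c36: I6 writes R0

cycle = 11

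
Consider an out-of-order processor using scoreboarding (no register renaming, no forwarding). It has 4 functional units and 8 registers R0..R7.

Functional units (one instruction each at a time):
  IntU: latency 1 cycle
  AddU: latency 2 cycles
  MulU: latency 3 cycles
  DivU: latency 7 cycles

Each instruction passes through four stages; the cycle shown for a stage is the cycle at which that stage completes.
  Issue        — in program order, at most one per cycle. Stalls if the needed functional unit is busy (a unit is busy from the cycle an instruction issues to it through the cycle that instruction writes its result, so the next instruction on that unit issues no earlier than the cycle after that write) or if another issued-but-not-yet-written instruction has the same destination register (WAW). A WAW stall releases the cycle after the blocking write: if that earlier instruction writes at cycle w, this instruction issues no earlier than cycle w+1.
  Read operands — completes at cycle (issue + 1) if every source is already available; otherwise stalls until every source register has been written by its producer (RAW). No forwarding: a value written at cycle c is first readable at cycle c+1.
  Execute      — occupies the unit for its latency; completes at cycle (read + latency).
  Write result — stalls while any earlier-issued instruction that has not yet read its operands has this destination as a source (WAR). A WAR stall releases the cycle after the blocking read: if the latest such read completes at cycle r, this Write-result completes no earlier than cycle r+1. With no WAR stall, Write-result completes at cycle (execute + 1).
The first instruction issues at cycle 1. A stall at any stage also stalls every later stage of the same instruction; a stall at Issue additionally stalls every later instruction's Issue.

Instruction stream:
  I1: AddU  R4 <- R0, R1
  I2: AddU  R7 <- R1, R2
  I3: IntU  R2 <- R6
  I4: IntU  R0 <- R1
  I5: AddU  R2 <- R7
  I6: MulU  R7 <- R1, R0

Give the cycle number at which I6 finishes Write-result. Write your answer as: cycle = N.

  I1 | 1 | 2 | 4 | 5
  I2 | 6 | 7 | 9 | 10   struct: AddU busy until I1 writes@5
  I3 | 7 | 8 | 9 | 10
  I4 | 11 | 12 | 13 | 14   struct: IntU busy until I3 writes@10
  I5 | 12 | 13 | 15 | 16
  I6 | 13 | 15 | 18 | 19   RAW R0: wait I4 write@14

cycle = 19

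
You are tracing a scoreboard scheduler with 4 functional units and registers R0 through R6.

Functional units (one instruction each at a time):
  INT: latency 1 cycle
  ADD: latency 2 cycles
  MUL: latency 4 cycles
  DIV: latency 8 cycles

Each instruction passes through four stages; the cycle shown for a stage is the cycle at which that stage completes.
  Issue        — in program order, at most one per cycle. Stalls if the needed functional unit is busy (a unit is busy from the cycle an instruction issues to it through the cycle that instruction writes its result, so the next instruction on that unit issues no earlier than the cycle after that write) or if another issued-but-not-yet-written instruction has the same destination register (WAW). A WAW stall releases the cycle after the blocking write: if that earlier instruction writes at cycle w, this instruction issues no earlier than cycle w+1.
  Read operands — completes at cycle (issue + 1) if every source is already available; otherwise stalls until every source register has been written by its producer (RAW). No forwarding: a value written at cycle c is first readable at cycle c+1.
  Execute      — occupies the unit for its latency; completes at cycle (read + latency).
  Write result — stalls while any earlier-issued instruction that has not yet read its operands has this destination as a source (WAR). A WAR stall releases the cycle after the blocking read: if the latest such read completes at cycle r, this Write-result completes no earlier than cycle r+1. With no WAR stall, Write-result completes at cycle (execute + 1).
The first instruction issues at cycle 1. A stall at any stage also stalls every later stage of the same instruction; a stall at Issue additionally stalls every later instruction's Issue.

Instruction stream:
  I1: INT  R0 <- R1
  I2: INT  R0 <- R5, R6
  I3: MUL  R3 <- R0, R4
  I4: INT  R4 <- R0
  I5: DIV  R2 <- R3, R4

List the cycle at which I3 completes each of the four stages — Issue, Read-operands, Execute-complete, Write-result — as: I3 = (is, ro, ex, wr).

I3 = (6, 9, 13, 14)

[1] I1 issues→INT
[2] I1 reads
[3] I1 exec-done
[4] I1 writes R0
[5] I2 issues→INT
[6] I2 reads; I3 issues→MUL
[7] I2 exec-done
[8] I2 writes R0
[9] I3 reads; I4 issues→INT
[10] I4 reads; I5 issues→DIV
[11] I4 exec-done
[12] I4 writes R4
[13] I3 exec-done
[14] I3 writes R3
[15] I5 reads
[23] I5 exec-done
[24] I5 writes R2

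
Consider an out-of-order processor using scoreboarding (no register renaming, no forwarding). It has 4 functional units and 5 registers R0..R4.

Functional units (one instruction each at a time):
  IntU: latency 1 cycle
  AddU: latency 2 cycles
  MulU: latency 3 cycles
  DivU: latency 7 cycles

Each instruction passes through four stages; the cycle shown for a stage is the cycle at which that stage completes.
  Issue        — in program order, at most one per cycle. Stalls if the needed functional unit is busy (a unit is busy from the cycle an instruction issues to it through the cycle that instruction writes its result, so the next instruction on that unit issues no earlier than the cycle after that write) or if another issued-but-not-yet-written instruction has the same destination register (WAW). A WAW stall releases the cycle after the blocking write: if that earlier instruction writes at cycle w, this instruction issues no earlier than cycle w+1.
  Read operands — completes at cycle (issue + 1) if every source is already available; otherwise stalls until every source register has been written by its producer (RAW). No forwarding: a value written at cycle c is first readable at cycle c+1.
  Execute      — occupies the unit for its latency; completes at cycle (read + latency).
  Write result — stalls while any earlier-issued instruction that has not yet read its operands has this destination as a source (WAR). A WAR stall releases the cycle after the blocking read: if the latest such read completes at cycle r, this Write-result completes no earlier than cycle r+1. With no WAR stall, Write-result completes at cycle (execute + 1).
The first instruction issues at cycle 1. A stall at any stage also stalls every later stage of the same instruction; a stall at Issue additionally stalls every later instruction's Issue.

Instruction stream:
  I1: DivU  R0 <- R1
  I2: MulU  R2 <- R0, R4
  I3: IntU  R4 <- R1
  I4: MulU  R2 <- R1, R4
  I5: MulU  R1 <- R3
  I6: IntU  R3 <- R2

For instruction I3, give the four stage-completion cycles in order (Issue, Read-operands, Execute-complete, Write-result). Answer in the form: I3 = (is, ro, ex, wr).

cycle 1: issue I1 (DivU)
cycle 2: I1 read-ops, issue I2 (MulU)
cycle 3: issue I3 (IntU)
cycle 4: I3 read-ops
cycle 5: I3 finished on IntU
cycle 9: I1 finished on DivU
cycle 10: I1→R0
cycle 11: I2 read-ops
cycle 12: I3→R4
cycle 14: I2 finished on MulU
cycle 15: I2→R2
cycle 16: issue I4 (MulU)
cycle 17: I4 read-ops
cycle 20: I4 finished on MulU
cycle 21: I4→R2
cycle 22: issue I5 (MulU)
cycle 23: I5 read-ops, issue I6 (IntU)
cycle 24: I6 read-ops
cycle 25: I6 finished on IntU
cycle 26: I5 finished on MulU, I6→R3
cycle 27: I5→R1

I3 = (3, 4, 5, 12)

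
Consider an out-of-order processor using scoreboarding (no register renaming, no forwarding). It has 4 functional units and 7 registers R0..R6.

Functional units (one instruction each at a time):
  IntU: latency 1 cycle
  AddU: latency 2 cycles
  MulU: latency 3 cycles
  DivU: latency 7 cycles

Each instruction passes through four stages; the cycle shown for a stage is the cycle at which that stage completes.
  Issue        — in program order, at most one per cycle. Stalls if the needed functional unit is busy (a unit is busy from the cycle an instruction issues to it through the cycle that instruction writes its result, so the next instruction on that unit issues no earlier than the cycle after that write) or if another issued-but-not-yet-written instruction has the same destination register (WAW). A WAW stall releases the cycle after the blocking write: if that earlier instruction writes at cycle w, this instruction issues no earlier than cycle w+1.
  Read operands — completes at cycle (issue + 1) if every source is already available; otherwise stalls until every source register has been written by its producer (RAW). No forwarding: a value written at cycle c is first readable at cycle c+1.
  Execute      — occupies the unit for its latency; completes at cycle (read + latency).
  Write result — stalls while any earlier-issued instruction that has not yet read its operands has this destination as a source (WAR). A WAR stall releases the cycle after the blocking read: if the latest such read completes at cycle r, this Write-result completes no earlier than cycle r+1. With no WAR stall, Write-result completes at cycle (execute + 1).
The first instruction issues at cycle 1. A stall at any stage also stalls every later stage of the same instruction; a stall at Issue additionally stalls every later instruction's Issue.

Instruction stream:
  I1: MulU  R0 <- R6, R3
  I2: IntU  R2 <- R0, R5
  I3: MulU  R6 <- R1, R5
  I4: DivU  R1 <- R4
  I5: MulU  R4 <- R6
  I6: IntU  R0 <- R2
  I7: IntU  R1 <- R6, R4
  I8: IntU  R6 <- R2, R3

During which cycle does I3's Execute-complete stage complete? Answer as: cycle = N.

cycle = 11

cycle 1: I1→MulU
cycle 2: I1 RO | I2→IntU
cycle 5: I1 EX
cycle 6: I1 WR R0
cycle 7: I2 RO | I3→MulU
cycle 8: I2 EX | I3 RO | I4→DivU
cycle 9: I2 WR R2 | I4 RO
cycle 11: I3 EX
cycle 12: I3 WR R6
cycle 13: I5→MulU
cycle 14: I5 RO | I6→IntU
cycle 15: I6 RO
cycle 16: I4 EX | I6 EX
cycle 17: I4 WR R1 | I5 EX | I6 WR R0
cycle 18: I5 WR R4 | I7→IntU
cycle 19: I7 RO
cycle 20: I7 EX
cycle 21: I7 WR R1
cycle 22: I8→IntU
cycle 23: I8 RO
cycle 24: I8 EX
cycle 25: I8 WR R6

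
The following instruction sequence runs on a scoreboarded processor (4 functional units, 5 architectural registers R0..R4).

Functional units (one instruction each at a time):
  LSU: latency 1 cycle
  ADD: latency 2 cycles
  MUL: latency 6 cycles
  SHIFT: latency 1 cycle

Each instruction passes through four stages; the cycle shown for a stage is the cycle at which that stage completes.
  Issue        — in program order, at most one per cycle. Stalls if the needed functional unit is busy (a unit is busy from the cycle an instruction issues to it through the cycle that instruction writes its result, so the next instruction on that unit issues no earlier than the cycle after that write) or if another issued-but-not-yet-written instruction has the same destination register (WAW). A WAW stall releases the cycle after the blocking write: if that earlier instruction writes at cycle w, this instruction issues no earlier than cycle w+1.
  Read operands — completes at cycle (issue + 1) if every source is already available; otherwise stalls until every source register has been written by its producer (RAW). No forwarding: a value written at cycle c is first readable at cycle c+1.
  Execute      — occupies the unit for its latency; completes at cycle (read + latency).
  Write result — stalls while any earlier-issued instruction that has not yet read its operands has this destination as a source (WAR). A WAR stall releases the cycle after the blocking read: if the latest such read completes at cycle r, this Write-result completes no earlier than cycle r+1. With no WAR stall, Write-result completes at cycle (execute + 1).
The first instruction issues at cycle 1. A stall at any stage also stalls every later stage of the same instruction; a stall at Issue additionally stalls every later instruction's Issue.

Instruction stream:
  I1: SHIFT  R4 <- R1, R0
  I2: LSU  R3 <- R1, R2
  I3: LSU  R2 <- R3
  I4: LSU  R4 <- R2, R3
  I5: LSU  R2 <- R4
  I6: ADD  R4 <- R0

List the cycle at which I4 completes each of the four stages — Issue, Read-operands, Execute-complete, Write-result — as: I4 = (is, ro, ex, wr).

1) issue 1, read 2, done 3, write 4
2) issue 2, read 3, done 4, write 5
3) issue 6, read 7, done 8, write 9  <struct: LSU busy until I2 writes@5>
4) issue 10, read 11, done 12, write 13  <struct: LSU busy until I3 writes@9>
5) issue 14, read 15, done 16, write 17  <struct: LSU busy until I4 writes@13>
6) issue 15, read 16, done 18, write 19

I4 = (10, 11, 12, 13)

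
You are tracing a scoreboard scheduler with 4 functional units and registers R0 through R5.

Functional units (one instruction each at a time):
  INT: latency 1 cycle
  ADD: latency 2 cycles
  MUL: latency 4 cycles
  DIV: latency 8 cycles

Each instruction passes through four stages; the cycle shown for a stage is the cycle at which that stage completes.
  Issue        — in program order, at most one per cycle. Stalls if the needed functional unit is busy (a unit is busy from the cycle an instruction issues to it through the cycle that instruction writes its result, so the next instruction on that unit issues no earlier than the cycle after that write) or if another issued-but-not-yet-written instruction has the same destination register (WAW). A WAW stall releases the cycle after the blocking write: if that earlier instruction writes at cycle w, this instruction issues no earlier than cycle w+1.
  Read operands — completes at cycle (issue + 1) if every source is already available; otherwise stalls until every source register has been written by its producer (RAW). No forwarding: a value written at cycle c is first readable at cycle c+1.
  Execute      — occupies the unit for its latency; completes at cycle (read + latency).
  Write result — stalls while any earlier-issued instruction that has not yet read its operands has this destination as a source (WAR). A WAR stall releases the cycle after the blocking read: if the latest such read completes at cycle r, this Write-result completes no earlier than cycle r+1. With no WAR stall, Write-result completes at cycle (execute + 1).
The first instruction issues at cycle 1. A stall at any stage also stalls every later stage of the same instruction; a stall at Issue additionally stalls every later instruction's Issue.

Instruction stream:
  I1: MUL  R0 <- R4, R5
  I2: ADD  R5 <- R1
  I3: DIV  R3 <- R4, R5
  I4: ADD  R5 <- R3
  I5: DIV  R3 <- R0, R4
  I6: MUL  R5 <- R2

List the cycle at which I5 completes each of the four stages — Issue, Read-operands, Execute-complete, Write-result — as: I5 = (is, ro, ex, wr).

[I1] 1/2/6/7
[I2] 2/3/5/6
[I3] 3/7/15/16  (RAW R5: wait I2 write@6)
[I4] 7/17/19/20  (struct: ADD busy until I2 writes@6; RAW R3: wait I3 write@16)
[I5] 17/18/26/27  (struct: DIV busy until I3 writes@16)
[I6] 21/22/26/27  (WAW R5: wait I4 write@20)

I5 = (17, 18, 26, 27)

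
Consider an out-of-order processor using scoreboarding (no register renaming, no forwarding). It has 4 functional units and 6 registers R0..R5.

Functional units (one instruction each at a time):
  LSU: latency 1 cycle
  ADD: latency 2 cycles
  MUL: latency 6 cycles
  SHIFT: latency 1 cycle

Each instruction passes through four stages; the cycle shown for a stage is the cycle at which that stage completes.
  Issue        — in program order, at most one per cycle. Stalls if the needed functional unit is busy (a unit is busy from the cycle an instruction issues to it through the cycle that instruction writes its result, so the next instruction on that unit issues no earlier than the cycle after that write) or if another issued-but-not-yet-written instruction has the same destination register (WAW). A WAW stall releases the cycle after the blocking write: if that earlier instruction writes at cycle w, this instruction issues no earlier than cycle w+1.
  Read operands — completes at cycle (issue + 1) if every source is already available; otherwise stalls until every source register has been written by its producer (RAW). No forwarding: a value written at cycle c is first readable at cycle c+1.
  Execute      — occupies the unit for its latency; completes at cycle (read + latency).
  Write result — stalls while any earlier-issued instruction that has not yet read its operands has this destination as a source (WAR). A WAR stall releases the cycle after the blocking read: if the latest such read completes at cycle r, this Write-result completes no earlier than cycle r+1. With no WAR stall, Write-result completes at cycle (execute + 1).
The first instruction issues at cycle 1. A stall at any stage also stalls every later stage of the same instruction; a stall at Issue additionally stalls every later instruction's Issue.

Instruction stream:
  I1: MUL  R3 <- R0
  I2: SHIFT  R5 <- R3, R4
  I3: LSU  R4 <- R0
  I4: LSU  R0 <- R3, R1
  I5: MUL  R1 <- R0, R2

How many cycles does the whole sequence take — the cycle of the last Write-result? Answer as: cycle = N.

cycle = 23

cycle 1: issue I1 (MUL)
cycle 2: I1 read-ops | issue I2 (SHIFT)
cycle 3: issue I3 (LSU)
cycle 4: I3 read-ops
cycle 5: I3 finished on LSU
cycle 8: I1 finished on MUL
cycle 9: I1→R3
cycle 10: I2 read-ops
cycle 11: I2 finished on SHIFT | I3→R4
cycle 12: I2→R5 | issue I4 (LSU)
cycle 13: I4 read-ops | issue I5 (MUL)
cycle 14: I4 finished on LSU
cycle 15: I4→R0
cycle 16: I5 read-ops
cycle 22: I5 finished on MUL
cycle 23: I5→R1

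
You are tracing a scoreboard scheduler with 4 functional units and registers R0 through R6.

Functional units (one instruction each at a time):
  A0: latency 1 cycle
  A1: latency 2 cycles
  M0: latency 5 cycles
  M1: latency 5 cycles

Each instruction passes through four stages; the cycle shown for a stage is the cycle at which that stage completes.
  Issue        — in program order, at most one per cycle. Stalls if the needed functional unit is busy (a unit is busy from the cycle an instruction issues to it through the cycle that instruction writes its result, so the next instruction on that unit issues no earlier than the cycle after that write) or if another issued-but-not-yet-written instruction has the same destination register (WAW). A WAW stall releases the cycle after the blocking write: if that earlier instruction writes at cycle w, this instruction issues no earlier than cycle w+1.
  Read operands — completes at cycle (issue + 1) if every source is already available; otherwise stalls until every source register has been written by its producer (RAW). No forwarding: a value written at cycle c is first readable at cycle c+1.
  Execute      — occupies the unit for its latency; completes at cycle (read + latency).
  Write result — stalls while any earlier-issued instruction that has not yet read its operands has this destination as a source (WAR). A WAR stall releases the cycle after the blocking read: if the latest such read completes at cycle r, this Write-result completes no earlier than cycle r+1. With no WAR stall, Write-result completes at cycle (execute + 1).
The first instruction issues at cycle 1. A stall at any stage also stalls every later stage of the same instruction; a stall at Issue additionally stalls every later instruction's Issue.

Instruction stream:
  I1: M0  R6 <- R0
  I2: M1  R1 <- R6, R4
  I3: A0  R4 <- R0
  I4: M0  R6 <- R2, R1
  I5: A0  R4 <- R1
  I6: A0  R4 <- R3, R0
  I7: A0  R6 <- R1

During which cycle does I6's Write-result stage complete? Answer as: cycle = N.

I1: IS=1 RO=2 EX=7 WR=8
I2: IS=2 RO=9 EX=14 WR=15  [RAW R6: wait I1 write@8]
I3: IS=3 RO=4 EX=5 WR=10  [WAR R4: wait I2 read@9]
I4: IS=9 RO=16 EX=21 WR=22  [struct: M0 busy until I1 writes@8; RAW R1: wait I2 write@15]
I5: IS=11 RO=16 EX=17 WR=18  [struct: A0 busy until I3 writes@10; RAW R1: wait I2 write@15]
I6: IS=19 RO=20 EX=21 WR=22  [struct: A0 busy until I5 writes@18]
I7: IS=23 RO=24 EX=25 WR=26  [struct: A0 busy until I6 writes@22]

cycle = 22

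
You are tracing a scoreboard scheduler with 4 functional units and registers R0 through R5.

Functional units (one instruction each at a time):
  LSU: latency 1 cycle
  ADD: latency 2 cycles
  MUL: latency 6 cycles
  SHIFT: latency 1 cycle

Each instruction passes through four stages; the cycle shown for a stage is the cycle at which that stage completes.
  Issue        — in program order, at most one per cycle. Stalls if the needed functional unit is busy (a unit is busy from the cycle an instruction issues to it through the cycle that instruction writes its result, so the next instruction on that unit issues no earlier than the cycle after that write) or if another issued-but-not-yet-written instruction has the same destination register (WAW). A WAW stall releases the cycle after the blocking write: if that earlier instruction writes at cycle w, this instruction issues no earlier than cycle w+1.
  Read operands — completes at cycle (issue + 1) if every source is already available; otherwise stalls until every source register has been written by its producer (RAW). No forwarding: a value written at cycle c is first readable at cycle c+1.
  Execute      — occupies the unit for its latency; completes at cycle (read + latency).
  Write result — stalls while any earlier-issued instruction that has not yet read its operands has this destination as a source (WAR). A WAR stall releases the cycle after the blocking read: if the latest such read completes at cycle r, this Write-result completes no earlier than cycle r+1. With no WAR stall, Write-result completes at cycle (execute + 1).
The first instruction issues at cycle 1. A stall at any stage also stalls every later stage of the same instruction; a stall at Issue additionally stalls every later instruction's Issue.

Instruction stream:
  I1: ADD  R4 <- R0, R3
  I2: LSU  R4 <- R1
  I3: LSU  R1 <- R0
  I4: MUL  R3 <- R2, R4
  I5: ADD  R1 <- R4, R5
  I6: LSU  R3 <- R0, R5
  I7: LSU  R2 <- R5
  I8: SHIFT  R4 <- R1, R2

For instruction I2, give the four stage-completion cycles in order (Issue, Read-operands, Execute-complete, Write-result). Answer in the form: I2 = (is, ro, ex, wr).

c1: I1→ADD
c2: I1 RO
c4: I1 EX
c5: I1 WR R4
c6: I2→LSU
c7: I2 RO
c8: I2 EX
c9: I2 WR R4
c10: I3→LSU
c11: I3 RO; I4→MUL
c12: I3 EX; I4 RO
c13: I3 WR R1
c14: I5→ADD
c15: I5 RO
c17: I5 EX
c18: I4 EX; I5 WR R1
c19: I4 WR R3
c20: I6→LSU
c21: I6 RO
c22: I6 EX
c23: I6 WR R3
c24: I7→LSU
c25: I7 RO; I8→SHIFT
c26: I7 EX
c27: I7 WR R2
c28: I8 RO
c29: I8 EX
c30: I8 WR R4

I2 = (6, 7, 8, 9)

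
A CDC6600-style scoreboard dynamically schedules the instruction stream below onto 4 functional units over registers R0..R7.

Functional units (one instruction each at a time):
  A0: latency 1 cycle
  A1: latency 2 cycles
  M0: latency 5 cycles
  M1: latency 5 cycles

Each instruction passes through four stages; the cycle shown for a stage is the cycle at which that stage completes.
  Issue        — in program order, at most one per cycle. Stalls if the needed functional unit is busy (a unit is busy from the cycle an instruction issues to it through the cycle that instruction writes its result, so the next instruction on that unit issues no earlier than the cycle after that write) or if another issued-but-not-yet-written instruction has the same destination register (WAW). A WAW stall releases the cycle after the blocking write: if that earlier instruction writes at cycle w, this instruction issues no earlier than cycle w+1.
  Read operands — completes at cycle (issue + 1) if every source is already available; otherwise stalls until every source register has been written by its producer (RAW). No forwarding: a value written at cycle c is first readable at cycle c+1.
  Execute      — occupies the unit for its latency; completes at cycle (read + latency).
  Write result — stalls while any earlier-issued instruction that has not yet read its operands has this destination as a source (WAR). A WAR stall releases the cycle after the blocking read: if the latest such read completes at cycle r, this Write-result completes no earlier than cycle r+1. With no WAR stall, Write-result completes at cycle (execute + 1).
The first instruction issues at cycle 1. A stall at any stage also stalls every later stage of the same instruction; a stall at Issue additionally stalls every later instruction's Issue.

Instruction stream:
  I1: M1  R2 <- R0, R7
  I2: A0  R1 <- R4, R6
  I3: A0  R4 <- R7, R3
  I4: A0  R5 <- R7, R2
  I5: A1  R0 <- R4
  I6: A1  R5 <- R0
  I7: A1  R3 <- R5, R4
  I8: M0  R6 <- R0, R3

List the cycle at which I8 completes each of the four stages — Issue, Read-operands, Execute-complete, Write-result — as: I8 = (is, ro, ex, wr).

I8 = (22, 26, 31, 32)

t=1  I1 dispatched to M1
t=2  I1 operands ready; I2 dispatched to A0
t=3  I2 operands ready
t=4  I2 complete
t=5  R1←I2
t=6  I3 dispatched to A0
t=7  I1 complete; I3 operands ready
t=8  R2←I1; I3 complete
t=9  R4←I3
t=10  I4 dispatched to A0
t=11  I4 operands ready; I5 dispatched to A1
t=12  I4 complete; I5 operands ready
t=13  R5←I4
t=14  I5 complete
t=15  R0←I5
t=16  I6 dispatched to A1
t=17  I6 operands ready
t=19  I6 complete
t=20  R5←I6
t=21  I7 dispatched to A1
t=22  I7 operands ready; I8 dispatched to M0
t=24  I7 complete
t=25  R3←I7
t=26  I8 operands ready
t=31  I8 complete
t=32  R6←I8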